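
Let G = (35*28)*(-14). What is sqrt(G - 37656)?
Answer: 52*I*sqrt(19) ≈ 226.66*I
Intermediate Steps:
G = -13720 (G = 980*(-14) = -13720)
sqrt(G - 37656) = sqrt(-13720 - 37656) = sqrt(-51376) = 52*I*sqrt(19)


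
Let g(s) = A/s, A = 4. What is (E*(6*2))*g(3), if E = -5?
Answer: -80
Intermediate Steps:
g(s) = 4/s
(E*(6*2))*g(3) = (-30*2)*(4/3) = (-5*12)*(4*(⅓)) = -60*4/3 = -80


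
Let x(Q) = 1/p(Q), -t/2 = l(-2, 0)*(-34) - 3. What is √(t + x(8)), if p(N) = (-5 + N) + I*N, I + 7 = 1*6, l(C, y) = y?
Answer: √145/5 ≈ 2.4083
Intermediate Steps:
I = -1 (I = -7 + 1*6 = -7 + 6 = -1)
p(N) = -5 (p(N) = (-5 + N) - N = -5)
t = 6 (t = -2*(0*(-34) - 3) = -2*(0 - 3) = -2*(-3) = 6)
x(Q) = -⅕ (x(Q) = 1/(-5) = -⅕)
√(t + x(8)) = √(6 - ⅕) = √(29/5) = √145/5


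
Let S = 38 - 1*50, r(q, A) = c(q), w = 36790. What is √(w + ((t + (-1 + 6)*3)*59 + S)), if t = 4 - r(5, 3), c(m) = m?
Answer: 2*√9401 ≈ 193.92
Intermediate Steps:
r(q, A) = q
S = -12 (S = 38 - 50 = -12)
t = -1 (t = 4 - 1*5 = 4 - 5 = -1)
√(w + ((t + (-1 + 6)*3)*59 + S)) = √(36790 + ((-1 + (-1 + 6)*3)*59 - 12)) = √(36790 + ((-1 + 5*3)*59 - 12)) = √(36790 + ((-1 + 15)*59 - 12)) = √(36790 + (14*59 - 12)) = √(36790 + (826 - 12)) = √(36790 + 814) = √37604 = 2*√9401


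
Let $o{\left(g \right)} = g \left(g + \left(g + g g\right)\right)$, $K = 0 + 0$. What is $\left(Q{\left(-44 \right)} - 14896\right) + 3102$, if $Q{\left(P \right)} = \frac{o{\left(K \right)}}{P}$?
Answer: $-11794$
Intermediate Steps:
$K = 0$
$o{\left(g \right)} = g \left(g^{2} + 2 g\right)$ ($o{\left(g \right)} = g \left(g + \left(g + g^{2}\right)\right) = g \left(g^{2} + 2 g\right)$)
$Q{\left(P \right)} = 0$ ($Q{\left(P \right)} = \frac{0^{2} \left(2 + 0\right)}{P} = \frac{0 \cdot 2}{P} = \frac{0}{P} = 0$)
$\left(Q{\left(-44 \right)} - 14896\right) + 3102 = \left(0 - 14896\right) + 3102 = -14896 + 3102 = -11794$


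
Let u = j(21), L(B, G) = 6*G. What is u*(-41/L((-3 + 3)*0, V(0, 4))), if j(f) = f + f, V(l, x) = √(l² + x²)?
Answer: -287/4 ≈ -71.750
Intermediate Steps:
j(f) = 2*f
u = 42 (u = 2*21 = 42)
u*(-41/L((-3 + 3)*0, V(0, 4))) = 42*(-41*1/(6*√(0² + 4²))) = 42*(-41*1/(6*√(0 + 16))) = 42*(-41/(6*√16)) = 42*(-41/(6*4)) = 42*(-41/24) = -287/4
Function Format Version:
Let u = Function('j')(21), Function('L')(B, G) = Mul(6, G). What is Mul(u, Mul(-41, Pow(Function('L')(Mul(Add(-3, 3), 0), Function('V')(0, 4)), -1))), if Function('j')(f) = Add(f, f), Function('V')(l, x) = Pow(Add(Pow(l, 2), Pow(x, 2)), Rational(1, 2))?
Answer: Rational(-287, 4) ≈ -71.750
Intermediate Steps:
Function('j')(f) = Mul(2, f)
u = 42 (u = Mul(2, 21) = 42)
Mul(u, Mul(-41, Pow(Function('L')(Mul(Add(-3, 3), 0), Function('V')(0, 4)), -1))) = Mul(42, Mul(-41, Pow(Mul(6, Pow(Add(Pow(0, 2), Pow(4, 2)), Rational(1, 2))), -1))) = Mul(42, Mul(-41, Pow(Mul(6, Pow(Add(0, 16), Rational(1, 2))), -1))) = Mul(42, Mul(-41, Pow(Mul(6, Pow(16, Rational(1, 2))), -1))) = Mul(42, Mul(-41, Pow(Mul(6, 4), -1))) = Mul(42, Mul(-41, Pow(24, -1))) = Mul(42, Mul(-41, Rational(1, 24))) = Mul(42, Rational(-41, 24)) = Rational(-287, 4)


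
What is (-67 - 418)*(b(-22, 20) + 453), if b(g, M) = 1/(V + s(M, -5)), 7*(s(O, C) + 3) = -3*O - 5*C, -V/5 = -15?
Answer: -14720720/67 ≈ -2.1971e+5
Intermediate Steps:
V = 75 (V = -5*(-15) = 75)
s(O, C) = -3 - 5*C/7 - 3*O/7 (s(O, C) = -3 + (-3*O - 5*C)/7 = -3 + (-5*C - 3*O)/7 = -3 + (-5*C/7 - 3*O/7) = -3 - 5*C/7 - 3*O/7)
b(g, M) = 1/(529/7 - 3*M/7) (b(g, M) = 1/(75 + (-3 - 5/7*(-5) - 3*M/7)) = 1/(75 + (-3 + 25/7 - 3*M/7)) = 1/(75 + (4/7 - 3*M/7)) = 1/(529/7 - 3*M/7))
(-67 - 418)*(b(-22, 20) + 453) = (-67 - 418)*(-7/(-529 + 3*20) + 453) = -485*(-7/(-529 + 60) + 453) = -485*(-7/(-469) + 453) = -485*(-7*(-1/469) + 453) = -485*(1/67 + 453) = -485*30352/67 = -14720720/67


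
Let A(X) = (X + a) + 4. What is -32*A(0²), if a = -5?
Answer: 32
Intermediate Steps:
A(X) = -1 + X (A(X) = (X - 5) + 4 = (-5 + X) + 4 = -1 + X)
-32*A(0²) = -32*(-1 + 0²) = -32*(-1 + 0) = -32*(-1) = 32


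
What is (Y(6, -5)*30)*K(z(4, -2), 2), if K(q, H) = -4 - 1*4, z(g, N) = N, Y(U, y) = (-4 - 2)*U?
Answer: 8640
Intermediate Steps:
Y(U, y) = -6*U
K(q, H) = -8 (K(q, H) = -4 - 4 = -8)
(Y(6, -5)*30)*K(z(4, -2), 2) = (-6*6*30)*(-8) = -36*30*(-8) = -1080*(-8) = 8640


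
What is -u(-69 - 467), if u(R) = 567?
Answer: -567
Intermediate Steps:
-u(-69 - 467) = -1*567 = -567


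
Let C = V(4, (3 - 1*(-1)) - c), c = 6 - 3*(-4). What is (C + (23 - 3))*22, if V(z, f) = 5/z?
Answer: 935/2 ≈ 467.50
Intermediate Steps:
c = 18 (c = 6 + 12 = 18)
C = 5/4 ≈ 1.2500
(C + (23 - 3))*22 = (5/4 + (23 - 3))*22 = (5/4 + 20)*22 = (85/4)*22 = 935/2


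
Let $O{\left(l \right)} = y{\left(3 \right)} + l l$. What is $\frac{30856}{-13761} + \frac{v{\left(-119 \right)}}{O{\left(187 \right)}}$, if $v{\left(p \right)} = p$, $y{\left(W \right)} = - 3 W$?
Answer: $- \frac{1080363319}{481084560} \approx -2.2457$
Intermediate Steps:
$O{\left(l \right)} = -9 + l^{2}$ ($O{\left(l \right)} = \left(-3\right) 3 + l l = -9 + l^{2}$)
$\frac{30856}{-13761} + \frac{v{\left(-119 \right)}}{O{\left(187 \right)}} = \frac{30856}{-13761} - \frac{119}{-9 + 187^{2}} = 30856 \left(- \frac{1}{13761}\right) - \frac{119}{-9 + 34969} = - \frac{30856}{13761} - \frac{119}{34960} = - \frac{1080363319}{481084560}$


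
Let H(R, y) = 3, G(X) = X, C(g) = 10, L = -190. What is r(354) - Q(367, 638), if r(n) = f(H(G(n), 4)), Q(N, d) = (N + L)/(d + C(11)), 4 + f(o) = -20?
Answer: -5243/216 ≈ -24.273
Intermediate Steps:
f(o) = -24 (f(o) = -4 - 20 = -24)
Q(N, d) = (-190 + N)/(10 + d) (Q(N, d) = (N - 190)/(d + 10) = (-190 + N)/(10 + d))
r(n) = -24
r(354) - Q(367, 638) = -24 - (-190 + 367)/(10 + 638) = -24 - 177/648 = -24 - 1*59/216 = -24 - 59/216 = -5243/216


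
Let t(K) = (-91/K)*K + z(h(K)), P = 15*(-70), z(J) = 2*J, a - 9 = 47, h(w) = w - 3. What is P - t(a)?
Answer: -1065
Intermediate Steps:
h(w) = -3 + w
a = 56 (a = 9 + 47 = 56)
P = -1050
t(K) = -97 + 2*K (t(K) = (-91/K)*K + 2*(-3 + K) = -91 + (-6 + 2*K) = -97 + 2*K)
P - t(a) = -1050 - (-97 + 2*56) = -1050 - (-97 + 112) = -1050 - 1*15 = -1050 - 15 = -1065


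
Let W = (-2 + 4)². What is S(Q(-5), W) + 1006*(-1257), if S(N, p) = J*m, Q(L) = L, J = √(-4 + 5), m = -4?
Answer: -1264546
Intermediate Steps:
J = 1 (J = √1 = 1)
W = 4 (W = 2² = 4)
S(N, p) = -4 (S(N, p) = 1*(-4) = -4)
S(Q(-5), W) + 1006*(-1257) = -4 + 1006*(-1257) = -4 - 1264542 = -1264546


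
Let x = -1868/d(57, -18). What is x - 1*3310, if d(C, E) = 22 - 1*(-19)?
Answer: -137578/41 ≈ -3355.6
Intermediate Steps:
d(C, E) = 41 (d(C, E) = 22 + 19 = 41)
x = -1868/41 ≈ -45.561
x - 1*3310 = -1868/41 - 1*3310 = -1868/41 - 3310 = -137578/41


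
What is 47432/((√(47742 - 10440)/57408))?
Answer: 453829376*√37302/6217 ≈ 1.4099e+7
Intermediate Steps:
47432/((√(47742 - 10440)/57408)) = 47432/((√37302*(1/57408))) = 47432/((√37302/57408)) = 47432*(9568*√37302/6217) = 453829376*√37302/6217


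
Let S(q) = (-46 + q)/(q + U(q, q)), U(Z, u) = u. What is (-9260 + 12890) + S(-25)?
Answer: 181571/50 ≈ 3631.4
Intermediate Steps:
S(q) = (-46 + q)/(2*q) (S(q) = (-46 + q)/(q + q) = (-46 + q)/((2*q)) = (-46 + q)*(1/(2*q)) = (-46 + q)/(2*q))
(-9260 + 12890) + S(-25) = (-9260 + 12890) + (1/2)*(-46 - 25)/(-25) = 3630 + (1/2)*(-1/25)*(-71) = 3630 + 71/50 = 181571/50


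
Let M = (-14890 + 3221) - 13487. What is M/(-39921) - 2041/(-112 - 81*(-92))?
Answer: 103166279/293020140 ≈ 0.35208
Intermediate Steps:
M = -25156 (M = -11669 - 13487 = -25156)
M/(-39921) - 2041/(-112 - 81*(-92)) = -25156/(-39921) - 2041/(-112 - 81*(-92)) = -25156*(-1/39921) - 2041/(-112 + 7452) = 25156/39921 - 2041/7340 = 103166279/293020140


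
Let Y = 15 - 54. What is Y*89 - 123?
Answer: -3594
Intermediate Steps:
Y = -39
Y*89 - 123 = -39*89 - 123 = -3471 - 123 = -3594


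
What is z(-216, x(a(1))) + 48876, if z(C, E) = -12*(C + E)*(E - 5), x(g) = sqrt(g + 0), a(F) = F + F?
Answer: 35892 + 2652*sqrt(2) ≈ 39643.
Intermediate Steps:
a(F) = 2*F
x(g) = sqrt(g)
z(C, E) = -12*(-5 + E)*(C + E) (z(C, E) = -12*(C + E)*(-5 + E) = -12*(-5 + E)*(C + E))
z(-216, x(a(1))) + 48876 = (-12*2*1 + 60*(-216) + 60*sqrt(2*1) - 12*(-216)*sqrt(2*1)) + 48876 = (-12*(sqrt(2))**2 - 12960 + 60*sqrt(2) - 12*(-216)*sqrt(2)) + 48876 = (-12*2 - 12960 + 60*sqrt(2) + 2592*sqrt(2)) + 48876 = (-24 - 12960 + 60*sqrt(2) + 2592*sqrt(2)) + 48876 = (-12984 + 2652*sqrt(2)) + 48876 = 35892 + 2652*sqrt(2)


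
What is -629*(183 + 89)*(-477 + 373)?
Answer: 17793152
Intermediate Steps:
-629*(183 + 89)*(-477 + 373) = -171088*(-104) = -629*(-28288) = 17793152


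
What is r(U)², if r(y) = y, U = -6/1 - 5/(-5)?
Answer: 25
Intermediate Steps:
U = -5 (U = -6*1 - 5*(-⅕) = -6 + 1 = -5)
r(U)² = (-5)² = 25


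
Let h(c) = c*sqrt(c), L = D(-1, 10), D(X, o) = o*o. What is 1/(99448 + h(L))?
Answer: 1/100448 ≈ 9.9554e-6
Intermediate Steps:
D(X, o) = o**2
L = 100 (L = 10**2 = 100)
h(c) = c**(3/2)
1/(99448 + h(L)) = 1/(99448 + 100**(3/2)) = 1/(99448 + 1000) = 1/100448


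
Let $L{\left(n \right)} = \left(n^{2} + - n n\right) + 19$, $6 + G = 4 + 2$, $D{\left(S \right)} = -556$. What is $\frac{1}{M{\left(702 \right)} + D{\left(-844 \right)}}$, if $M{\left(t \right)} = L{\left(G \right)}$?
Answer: $- \frac{1}{537} \approx -0.0018622$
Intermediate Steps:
$G = 0$ ($G = -6 + \left(4 + 2\right) = -6 + 6 = 0$)
$L{\left(n \right)} = 19$ ($L{\left(n \right)} = \left(n^{2} - n^{2}\right) + 19 = 0 + 19 = 19$)
$M{\left(t \right)} = 19$
$\frac{1}{M{\left(702 \right)} + D{\left(-844 \right)}} = \frac{1}{19 - 556} = \frac{1}{-537} = - \frac{1}{537}$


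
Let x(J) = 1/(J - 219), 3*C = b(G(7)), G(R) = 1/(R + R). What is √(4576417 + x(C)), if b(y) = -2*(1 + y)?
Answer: √10825258123382/1538 ≈ 2139.3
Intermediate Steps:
G(R) = 1/(2*R)
b(y) = -2 - 2*y
C = -5/7 (C = (-2 - 1/7)/3 = (-2 - 2*1/14)/3 = (-2 - ⅐)/3 = (⅓)*(-15/7) = -5/7 ≈ -0.71429)
x(J) = 1/(-219 + J)
√(4576417 + x(C)) = √(4576417 + 1/(-219 - 5/7)) = √(4576417 + 1/(-1538/7)) = √(4576417 - 7/1538) = √(7038529339/1538) = √10825258123382/1538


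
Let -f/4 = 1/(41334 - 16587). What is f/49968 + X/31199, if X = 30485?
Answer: 1346302622563/1377834858468 ≈ 0.97711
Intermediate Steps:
f = -4/24747 (f = -4/(41334 - 16587) = -4/24747 ≈ -0.00016164)
f/49968 + X/31199 = -4/24747/49968 + 30485/31199 = -4/24747*1/49968 + 30485*(1/31199) = -1/309139524 + 4355/4457 = 1346302622563/1377834858468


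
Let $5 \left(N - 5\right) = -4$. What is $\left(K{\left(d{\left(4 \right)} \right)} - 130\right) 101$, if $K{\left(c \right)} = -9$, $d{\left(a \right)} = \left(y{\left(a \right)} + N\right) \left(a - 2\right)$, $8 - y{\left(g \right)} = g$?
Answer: $-14039$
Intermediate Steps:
$N = \frac{21}{5}$ ($N = 5 + \frac{1}{5} \left(-4\right) = 5 - \frac{4}{5} = \frac{21}{5} \approx 4.2$)
$y{\left(g \right)} = 8 - g$
$d{\left(a \right)} = \left(-2 + a\right) \left(\frac{61}{5} - a\right)$ ($d{\left(a \right)} = \left(\left(8 - a\right) + \frac{21}{5}\right) \left(a - 2\right) = \left(\frac{61}{5} - a\right) \left(-2 + a\right) = \left(-2 + a\right) \left(\frac{61}{5} - a\right)$)
$\left(K{\left(d{\left(4 \right)} \right)} - 130\right) 101 = \left(-9 - 130\right) 101 = \left(-139\right) 101 = -14039$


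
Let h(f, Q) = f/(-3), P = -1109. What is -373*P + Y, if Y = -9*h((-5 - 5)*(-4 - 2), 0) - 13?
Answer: 413824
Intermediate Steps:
h(f, Q) = -f/3 (h(f, Q) = f*(-⅓) = -f/3)
Y = 167 (Y = -(-3)*(-5 - 5)*(-4 - 2) - 13 = -(-3)*(-10*(-6)) - 13 = -(-3)*60 - 13 = -9*(-20) - 13 = 180 - 13 = 167)
-373*P + Y = -373*(-1109) + 167 = 413657 + 167 = 413824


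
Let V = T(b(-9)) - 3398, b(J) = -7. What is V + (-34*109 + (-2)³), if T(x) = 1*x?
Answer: -7119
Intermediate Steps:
T(x) = x
V = -3405 (V = -7 - 3398 = -3405)
V + (-34*109 + (-2)³) = -3405 + (-34*109 + (-2)³) = -3405 + (-3706 - 8) = -3405 - 3714 = -7119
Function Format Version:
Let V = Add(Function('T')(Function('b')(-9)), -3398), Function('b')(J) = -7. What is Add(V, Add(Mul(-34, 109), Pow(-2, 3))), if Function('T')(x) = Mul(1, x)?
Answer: -7119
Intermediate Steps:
Function('T')(x) = x
V = -3405 (V = Add(-7, -3398) = -3405)
Add(V, Add(Mul(-34, 109), Pow(-2, 3))) = Add(-3405, Add(Mul(-34, 109), Pow(-2, 3))) = Add(-3405, Add(-3706, -8)) = Add(-3405, -3714) = -7119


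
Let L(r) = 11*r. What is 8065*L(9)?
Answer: 798435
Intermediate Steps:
8065*L(9) = 8065*(11*9) = 8065*99 = 798435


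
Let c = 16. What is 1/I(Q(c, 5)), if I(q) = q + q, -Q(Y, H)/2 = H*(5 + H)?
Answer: -1/200 ≈ -0.0050000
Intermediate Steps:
Q(Y, H) = -2*H*(5 + H)
I(q) = 2*q
1/I(Q(c, 5)) = 1/(2*(-2*5*(5 + 5))) = 1/(2*(-2*5*10)) = 1/(2*(-100)) = 1/(-200) = -1/200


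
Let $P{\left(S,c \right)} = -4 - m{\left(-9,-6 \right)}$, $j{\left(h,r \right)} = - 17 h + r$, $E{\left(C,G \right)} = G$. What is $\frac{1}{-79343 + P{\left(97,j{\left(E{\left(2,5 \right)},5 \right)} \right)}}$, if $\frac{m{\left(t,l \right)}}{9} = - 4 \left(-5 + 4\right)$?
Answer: $- \frac{1}{79383} \approx -1.2597 \cdot 10^{-5}$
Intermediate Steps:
$m{\left(t,l \right)} = 36$ ($m{\left(t,l \right)} = 9 \left(- 4 \left(-5 + 4\right)\right) = 9 \left(\left(-4\right) \left(-1\right)\right) = 9 \cdot 4 = 36$)
$j{\left(h,r \right)} = r - 17 h$
$P{\left(S,c \right)} = -40$ ($P{\left(S,c \right)} = -4 - 36 = -40$)
$\frac{1}{-79343 + P{\left(97,j{\left(E{\left(2,5 \right)},5 \right)} \right)}} = \frac{1}{-79343 - 40} = \frac{1}{-79383} = - \frac{1}{79383}$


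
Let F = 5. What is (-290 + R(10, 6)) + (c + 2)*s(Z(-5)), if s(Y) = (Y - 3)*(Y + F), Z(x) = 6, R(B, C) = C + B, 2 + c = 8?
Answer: -10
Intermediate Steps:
c = 6 (c = -2 + 8 = 6)
R(B, C) = B + C
s(Y) = (-3 + Y)*(5 + Y) (s(Y) = (Y - 3)*(Y + 5) = (-3 + Y)*(5 + Y))
(-290 + R(10, 6)) + (c + 2)*s(Z(-5)) = (-290 + (10 + 6)) + (6 + 2)*(-15 + 6² + 2*6) = (-290 + 16) + 8*(-15 + 36 + 12) = -274 + 8*33 = -274 + 264 = -10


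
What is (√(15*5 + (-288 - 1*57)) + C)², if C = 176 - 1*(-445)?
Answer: 385371 + 3726*I*√30 ≈ 3.8537e+5 + 20408.0*I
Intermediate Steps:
C = 621 (C = 176 + 445 = 621)
(√(15*5 + (-288 - 1*57)) + C)² = (√(15*5 + (-288 - 1*57)) + 621)² = (√(75 + (-288 - 57)) + 621)² = (√(75 - 345) + 621)² = (√(-270) + 621)² = (3*I*√30 + 621)² = (621 + 3*I*√30)²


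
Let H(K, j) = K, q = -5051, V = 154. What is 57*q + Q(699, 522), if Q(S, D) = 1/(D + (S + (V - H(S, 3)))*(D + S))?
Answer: -54286592291/188556 ≈ -2.8791e+5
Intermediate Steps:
Q(S, D) = 1/(154*S + 155*D) (Q(S, D) = 1/(D + (S + (154 - S))*(D + S)) = 1/(D + 154*(D + S)) = 1/(D + (154*D + 154*S)) = 1/(154*S + 155*D))
57*q + Q(699, 522) = 57*(-5051) + 1/(154*699 + 155*522) = -287907 + 1/(107646 + 80910) = -287907 + 1/188556 = -54286592291/188556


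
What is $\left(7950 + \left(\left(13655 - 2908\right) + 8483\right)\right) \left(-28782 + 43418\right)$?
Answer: $397806480$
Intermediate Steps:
$\left(7950 + \left(\left(13655 - 2908\right) + 8483\right)\right) \left(-28782 + 43418\right) = \left(7950 + \left(10747 + 8483\right)\right) 14636 = \left(7950 + 19230\right) 14636 = 27180 \cdot 14636 = 397806480$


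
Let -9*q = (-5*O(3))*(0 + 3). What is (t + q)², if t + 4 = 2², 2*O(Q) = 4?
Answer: 100/9 ≈ 11.111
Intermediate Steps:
O(Q) = 2 (O(Q) = (½)*4 = 2)
q = 10/3 (q = -(-5*2)*(0 + 3)/9 = -(-10)*3/9 = -⅑*(-30) = 10/3 ≈ 3.3333)
t = 0 (t = -4 + 2² = -4 + 4 = 0)
(t + q)² = (0 + 10/3)² = (10/3)² = 100/9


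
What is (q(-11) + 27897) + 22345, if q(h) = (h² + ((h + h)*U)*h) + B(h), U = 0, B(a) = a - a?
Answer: 50363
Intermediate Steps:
B(a) = 0
q(h) = h² (q(h) = (h² + ((h + h)*0)*h) + 0 = (h² + ((2*h)*0)*h) + 0 = (h² + 0*h) + 0 = (h² + 0) + 0 = h² + 0 = h²)
(q(-11) + 27897) + 22345 = ((-11)² + 27897) + 22345 = (121 + 27897) + 22345 = 28018 + 22345 = 50363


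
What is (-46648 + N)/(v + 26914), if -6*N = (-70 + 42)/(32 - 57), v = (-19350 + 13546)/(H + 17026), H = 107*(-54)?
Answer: -1405443224/810864825 ≈ -1.7333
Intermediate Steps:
H = -5778
v = -1451/2812 (v = (-19350 + 13546)/(-5778 + 17026) = -5804/11248 = -5804*1/11248 = -1451/2812 ≈ -0.51600)
N = -14/75 (N = -(-70 + 42)/(6*(32 - 57)) = -(-28)/(6*(-25)) = -(-1)*(-28)/150 = -⅙*28/25 = -14/75 ≈ -0.18667)
(-46648 + N)/(v + 26914) = (-46648 - 14/75)/(-1451/2812 + 26914) = -3498614/(75*75680717/2812) = -3498614/75*2812/75680717 = -1405443224/810864825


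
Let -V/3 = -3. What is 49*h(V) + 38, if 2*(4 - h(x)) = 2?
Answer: 185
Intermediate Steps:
V = 9 (V = -3*(-3) = 9)
h(x) = 3 (h(x) = 4 - ½*2 = 4 - 1 = 3)
49*h(V) + 38 = 49*3 + 38 = 147 + 38 = 185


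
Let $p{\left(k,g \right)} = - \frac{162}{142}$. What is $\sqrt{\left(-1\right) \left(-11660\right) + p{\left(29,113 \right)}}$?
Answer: $\frac{\sqrt{58772309}}{71} \approx 107.98$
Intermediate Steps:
$p{\left(k,g \right)} = - \frac{81}{71}$ ($p{\left(k,g \right)} = \left(-162\right) \frac{1}{142} = - \frac{81}{71}$)
$\sqrt{\left(-1\right) \left(-11660\right) + p{\left(29,113 \right)}} = \sqrt{\left(-1\right) \left(-11660\right) - \frac{81}{71}} = \sqrt{11660 - \frac{81}{71}} = \sqrt{\frac{827779}{71}} = \frac{\sqrt{58772309}}{71}$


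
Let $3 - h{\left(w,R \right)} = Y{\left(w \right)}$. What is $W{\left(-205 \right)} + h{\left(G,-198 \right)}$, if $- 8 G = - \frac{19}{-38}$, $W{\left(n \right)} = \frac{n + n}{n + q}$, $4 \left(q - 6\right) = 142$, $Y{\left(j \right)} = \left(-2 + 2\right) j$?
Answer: $\frac{1801}{327} \approx 5.5076$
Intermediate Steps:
$Y{\left(j \right)} = 0$ ($Y{\left(j \right)} = 0 j = 0$)
$q = \frac{83}{2}$ ($q = 6 + \frac{1}{4} \cdot 142 = 6 + \frac{71}{2} = \frac{83}{2} \approx 41.5$)
$W{\left(n \right)} = \frac{2 n}{\frac{83}{2} + n}$ ($W{\left(n \right)} = \frac{n + n}{n + \frac{83}{2}} = \frac{2 n}{\frac{83}{2} + n}$)
$G = - \frac{1}{16}$ ($G = - \frac{\left(-19\right) \frac{1}{-38}}{8} = - \frac{\left(-19\right) \left(- \frac{1}{38}\right)}{8} = \left(- \frac{1}{8}\right) \frac{1}{2} = - \frac{1}{16} \approx -0.0625$)
$h{\left(w,R \right)} = 3$ ($h{\left(w,R \right)} = 3 - 0 = 3 + 0 = 3$)
$W{\left(-205 \right)} + h{\left(G,-198 \right)} = 4 \left(-205\right) \frac{1}{83 + 2 \left(-205\right)} + 3 = 4 \left(-205\right) \frac{1}{83 - 410} + 3 = 4 \left(-205\right) \frac{1}{-327} + 3 = 4 \left(-205\right) \left(- \frac{1}{327}\right) + 3 = \frac{820}{327} + 3 = \frac{1801}{327}$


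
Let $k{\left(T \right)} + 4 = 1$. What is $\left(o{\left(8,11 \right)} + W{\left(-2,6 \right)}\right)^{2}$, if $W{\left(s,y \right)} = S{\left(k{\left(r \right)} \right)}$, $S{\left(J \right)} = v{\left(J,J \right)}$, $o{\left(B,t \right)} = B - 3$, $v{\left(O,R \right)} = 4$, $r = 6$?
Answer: $81$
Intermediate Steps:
$k{\left(T \right)} = -3$ ($k{\left(T \right)} = -4 + 1 = -3$)
$o{\left(B,t \right)} = -3 + B$ ($o{\left(B,t \right)} = B - 3 = -3 + B$)
$S{\left(J \right)} = 4$
$W{\left(s,y \right)} = 4$
$\left(o{\left(8,11 \right)} + W{\left(-2,6 \right)}\right)^{2} = \left(\left(-3 + 8\right) + 4\right)^{2} = \left(5 + 4\right)^{2} = 9^{2} = 81$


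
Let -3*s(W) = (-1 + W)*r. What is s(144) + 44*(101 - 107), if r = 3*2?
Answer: -550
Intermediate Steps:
r = 6
s(W) = 2 - 2*W (s(W) = -(-1 + W)*6/3 = -(-6 + 6*W)/3 = 2 - 2*W)
s(144) + 44*(101 - 107) = (2 - 2*144) + 44*(101 - 107) = (2 - 288) + 44*(-6) = -286 - 264 = -550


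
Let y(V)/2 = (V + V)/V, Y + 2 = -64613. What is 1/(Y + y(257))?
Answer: -1/64611 ≈ -1.5477e-5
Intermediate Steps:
Y = -64615 (Y = -2 - 64613 = -64615)
y(V) = 4 (y(V) = 2*((V + V)/V) = 2*((2*V)/V) = 2*2 = 4)
1/(Y + y(257)) = 1/(-64615 + 4) = 1/(-64611) = -1/64611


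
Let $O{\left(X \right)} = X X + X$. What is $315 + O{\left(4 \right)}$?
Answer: $335$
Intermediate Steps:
$O{\left(X \right)} = X + X^{2}$ ($O{\left(X \right)} = X^{2} + X = X + X^{2}$)
$315 + O{\left(4 \right)} = 315 + 4 \left(1 + 4\right) = 315 + 4 \cdot 5 = 315 + 20 = 335$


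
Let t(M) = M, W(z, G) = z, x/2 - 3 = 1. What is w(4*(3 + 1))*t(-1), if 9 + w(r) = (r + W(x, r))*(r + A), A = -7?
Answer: -207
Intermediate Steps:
x = 8 (x = 6 + 2*1 = 6 + 2 = 8)
w(r) = -9 + (-7 + r)*(8 + r) (w(r) = -9 + (r + 8)*(r - 7) = -9 + (8 + r)*(-7 + r) = -9 + (-7 + r)*(8 + r))
w(4*(3 + 1))*t(-1) = (-65 + 4*(3 + 1) + (4*(3 + 1))**2)*(-1) = (-65 + 4*4 + (4*4)**2)*(-1) = (-65 + 16 + 16**2)*(-1) = (-65 + 16 + 256)*(-1) = 207*(-1) = -207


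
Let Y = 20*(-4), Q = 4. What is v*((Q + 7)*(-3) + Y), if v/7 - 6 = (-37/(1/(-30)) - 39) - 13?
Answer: -841624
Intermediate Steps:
Y = -80
v = 7448 (v = 42 + 7*((-37/(1/(-30)) - 39) - 13) = 42 + 7*((-37/(-1/30) - 39) - 13) = 42 + 7*((-37*(-30) - 39) - 13) = 42 + 7*((1110 - 39) - 13) = 42 + 7*(1071 - 13) = 42 + 7*1058 = 42 + 7406 = 7448)
v*((Q + 7)*(-3) + Y) = 7448*((4 + 7)*(-3) - 80) = 7448*(11*(-3) - 80) = 7448*(-33 - 80) = 7448*(-113) = -841624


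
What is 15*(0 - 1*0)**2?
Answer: 0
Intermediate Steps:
15*(0 - 1*0)**2 = 15*(0 + 0)**2 = 15*0**2 = 15*0 = 0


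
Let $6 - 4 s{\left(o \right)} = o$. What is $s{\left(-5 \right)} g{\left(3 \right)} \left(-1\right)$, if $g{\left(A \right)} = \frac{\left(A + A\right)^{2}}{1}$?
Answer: $-99$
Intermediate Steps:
$s{\left(o \right)} = \frac{3}{2} - \frac{o}{4}$
$g{\left(A \right)} = 4 A^{2}$ ($g{\left(A \right)} = \left(2 A\right)^{2} \cdot 1 = 4 A^{2} \cdot 1 = 4 A^{2}$)
$s{\left(-5 \right)} g{\left(3 \right)} \left(-1\right) = \left(\frac{3}{2} - - \frac{5}{4}\right) 4 \cdot 3^{2} \left(-1\right) = \left(\frac{3}{2} + \frac{5}{4}\right) 4 \cdot 9 \left(-1\right) = \frac{11}{4} \cdot 36 \left(-1\right) = 99 \left(-1\right) = -99$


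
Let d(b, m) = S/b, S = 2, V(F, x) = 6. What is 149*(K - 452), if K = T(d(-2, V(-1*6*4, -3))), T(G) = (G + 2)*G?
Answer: -67497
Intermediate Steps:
d(b, m) = 2/b
T(G) = G*(2 + G) (T(G) = (2 + G)*G = G*(2 + G))
K = -1 (K = (2/(-2))*(2 + 2/(-2)) = (2*(-½))*(2 + 2*(-½)) = -(2 - 1) = -1*1 = -1)
149*(K - 452) = 149*(-1 - 452) = 149*(-453) = -67497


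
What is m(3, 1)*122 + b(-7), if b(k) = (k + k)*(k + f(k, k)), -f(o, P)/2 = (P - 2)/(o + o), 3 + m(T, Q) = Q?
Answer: -128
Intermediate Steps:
m(T, Q) = -3 + Q
f(o, P) = -(-2 + P)/o (f(o, P) = -2*(P - 2)/(o + o) = -2*(-2 + P)/(2*o) = -2*(-2 + P)*1/(2*o) = -(-2 + P)/o)
b(k) = 2*k*(k + (2 - k)/k) (b(k) = (k + k)*(k + (2 - k)/k) = (2*k)*(k + (2 - k)/k) = 2*k*(k + (2 - k)/k))
m(3, 1)*122 + b(-7) = (-3 + 1)*122 + (4 - 2*(-7) + 2*(-7)**2) = -2*122 + (4 + 14 + 2*49) = -244 + (4 + 14 + 98) = -244 + 116 = -128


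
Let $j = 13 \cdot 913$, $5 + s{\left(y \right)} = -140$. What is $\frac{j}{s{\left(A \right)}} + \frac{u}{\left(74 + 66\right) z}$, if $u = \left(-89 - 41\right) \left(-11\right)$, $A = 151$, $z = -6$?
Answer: $- \frac{1017731}{12180} \approx -83.557$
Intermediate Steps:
$s{\left(y \right)} = -145$ ($s{\left(y \right)} = -5 - 140 = -145$)
$u = 1430$ ($u = \left(-130\right) \left(-11\right) = 1430$)
$j = 11869$
$\frac{j}{s{\left(A \right)}} + \frac{u}{\left(74 + 66\right) z} = \frac{11869}{-145} + \frac{1430}{\left(74 + 66\right) \left(-6\right)} = 11869 \left(- \frac{1}{145}\right) + \frac{1430}{140 \left(-6\right)} = - \frac{11869}{145} + \frac{1430}{-840} = - \frac{11869}{145} + 1430 \left(- \frac{1}{840}\right) = - \frac{11869}{145} - \frac{143}{84} = - \frac{1017731}{12180}$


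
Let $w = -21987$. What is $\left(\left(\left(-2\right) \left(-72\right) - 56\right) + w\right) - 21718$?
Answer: $-43617$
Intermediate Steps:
$\left(\left(\left(-2\right) \left(-72\right) - 56\right) + w\right) - 21718 = \left(\left(\left(-2\right) \left(-72\right) - 56\right) - 21987\right) - 21718 = \left(\left(144 - 56\right) - 21987\right) - 21718 = \left(88 - 21987\right) - 21718 = -21899 - 21718 = -43617$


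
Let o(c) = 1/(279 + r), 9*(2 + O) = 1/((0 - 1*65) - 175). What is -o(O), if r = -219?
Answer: -1/60 ≈ -0.016667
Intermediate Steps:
O = -4321/2160 (O = -2 + 1/(9*((0 - 1*65) - 175)) = -2 + 1/(9*((0 - 65) - 175)) = -2 + 1/(9*(-65 - 175)) = -2 + (⅑)/(-240) = -2 + (⅑)*(-1/240) = -2 - 1/2160 = -4321/2160 ≈ -2.0005)
o(c) = 1/60 (o(c) = 1/(279 - 219) = 1/60)
-o(O) = -1*1/60 = -1/60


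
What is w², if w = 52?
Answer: 2704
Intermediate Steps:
w² = 52² = 2704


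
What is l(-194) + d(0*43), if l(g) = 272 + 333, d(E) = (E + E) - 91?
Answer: 514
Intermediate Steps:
d(E) = -91 + 2*E (d(E) = 2*E - 91 = -91 + 2*E)
l(g) = 605
l(-194) + d(0*43) = 605 + (-91 + 2*(0*43)) = 605 + (-91 + 2*0) = 605 + (-91 + 0) = 605 - 91 = 514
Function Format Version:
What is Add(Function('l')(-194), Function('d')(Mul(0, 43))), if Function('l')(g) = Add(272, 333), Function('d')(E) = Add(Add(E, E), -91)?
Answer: 514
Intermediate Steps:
Function('d')(E) = Add(-91, Mul(2, E)) (Function('d')(E) = Add(Mul(2, E), -91) = Add(-91, Mul(2, E)))
Function('l')(g) = 605
Add(Function('l')(-194), Function('d')(Mul(0, 43))) = Add(605, Add(-91, Mul(2, Mul(0, 43)))) = Add(605, Add(-91, Mul(2, 0))) = Add(605, Add(-91, 0)) = Add(605, -91) = 514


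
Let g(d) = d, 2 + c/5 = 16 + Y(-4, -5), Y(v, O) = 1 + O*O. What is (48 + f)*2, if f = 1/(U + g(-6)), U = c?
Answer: 9313/97 ≈ 96.010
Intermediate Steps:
Y(v, O) = 1 + O²
c = 200 (c = -10 + 5*(16 + (1 + (-5)²)) = -10 + 5*(16 + (1 + 25)) = -10 + 5*(16 + 26) = -10 + 5*42 = -10 + 210 = 200)
U = 200
f = 1/194 (f = 1/(200 - 6) = 1/194 ≈ 0.0051546)
(48 + f)*2 = (48 + 1/194)*2 = (9313/194)*2 = 9313/97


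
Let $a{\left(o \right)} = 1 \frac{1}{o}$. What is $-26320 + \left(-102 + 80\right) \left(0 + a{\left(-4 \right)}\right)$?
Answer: $- \frac{52629}{2} \approx -26315.0$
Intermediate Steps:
$a{\left(o \right)} = \frac{1}{o}$
$-26320 + \left(-102 + 80\right) \left(0 + a{\left(-4 \right)}\right) = -26320 + \left(-102 + 80\right) \left(0 + \frac{1}{-4}\right) = -26320 - 22 \left(0 - \frac{1}{4}\right) = -26320 - - \frac{11}{2} = -26320 + \frac{11}{2} = - \frac{52629}{2}$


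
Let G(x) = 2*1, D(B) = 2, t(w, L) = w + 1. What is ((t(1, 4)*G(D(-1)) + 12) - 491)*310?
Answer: -147250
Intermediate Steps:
t(w, L) = 1 + w
G(x) = 2
((t(1, 4)*G(D(-1)) + 12) - 491)*310 = (((1 + 1)*2 + 12) - 491)*310 = ((2*2 + 12) - 491)*310 = ((4 + 12) - 491)*310 = (16 - 491)*310 = -475*310 = -147250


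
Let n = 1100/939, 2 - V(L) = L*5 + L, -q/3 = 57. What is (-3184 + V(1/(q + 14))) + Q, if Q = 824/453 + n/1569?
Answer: -111073806467092/34927309737 ≈ -3180.1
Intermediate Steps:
q = -171 (q = -3*57 = -171)
V(L) = 2 - 6*L (V(L) = 2 - (L*5 + L) = 2 - (5*L + L) = 2 - 6*L)
n = 1100/939 (n = 1100*(1/939) = 1100/939 ≈ 1.1715)
Q = 404830028/222466941 (Q = 824/453 + (1100/939)/1569 = 824*(1/453) + (1100/939)*(1/1569) = 824/453 + 1100/1473291 = 404830028/222466941 ≈ 1.8197)
(-3184 + V(1/(q + 14))) + Q = (-3184 + (2 - 6/(-171 + 14))) + 404830028/222466941 = (-3184 + (2 - 6/(-157))) + 404830028/222466941 = (-3184 + (2 - 6*(-1/157))) + 404830028/222466941 = (-3184 + (2 + 6/157)) + 404830028/222466941 = (-3184 + 320/157) + 404830028/222466941 = -499568/157 + 404830028/222466941 = -111073806467092/34927309737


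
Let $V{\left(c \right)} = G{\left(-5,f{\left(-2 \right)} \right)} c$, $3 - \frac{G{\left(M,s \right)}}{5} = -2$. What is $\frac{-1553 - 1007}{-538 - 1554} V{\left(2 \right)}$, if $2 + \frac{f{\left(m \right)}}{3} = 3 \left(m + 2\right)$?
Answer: $\frac{32000}{523} \approx 61.185$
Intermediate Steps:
$f{\left(m \right)} = 12 + 9 m$ ($f{\left(m \right)} = -6 + 3 \cdot 3 \left(m + 2\right) = -6 + 3 \cdot 3 \left(2 + m\right) = -6 + 3 \left(6 + 3 m\right) = -6 + \left(18 + 9 m\right) = 12 + 9 m$)
$G{\left(M,s \right)} = 25$ ($G{\left(M,s \right)} = 15 - -10 = 15 + 10 = 25$)
$V{\left(c \right)} = 25 c$
$\frac{-1553 - 1007}{-538 - 1554} V{\left(2 \right)} = \frac{-1553 - 1007}{-538 - 1554} \cdot 25 \cdot 2 = - \frac{2560}{-2092} \cdot 50 = \left(-2560\right) \left(- \frac{1}{2092}\right) 50 = \frac{640}{523} \cdot 50 = \frac{32000}{523}$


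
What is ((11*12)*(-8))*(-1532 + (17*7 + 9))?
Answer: 1482624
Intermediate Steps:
((11*12)*(-8))*(-1532 + (17*7 + 9)) = (132*(-8))*(-1532 + (119 + 9)) = -1056*(-1532 + 128) = -1056*(-1404) = 1482624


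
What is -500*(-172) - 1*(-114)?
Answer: 86114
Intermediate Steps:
-500*(-172) - 1*(-114) = 86000 + 114 = 86114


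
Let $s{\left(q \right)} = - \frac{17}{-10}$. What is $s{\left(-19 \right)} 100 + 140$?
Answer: $310$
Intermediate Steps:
$s{\left(q \right)} = \frac{17}{10}$ ($s{\left(q \right)} = \left(-17\right) \left(- \frac{1}{10}\right) = \frac{17}{10}$)
$s{\left(-19 \right)} 100 + 140 = \frac{17}{10} \cdot 100 + 140 = 170 + 140 = 310$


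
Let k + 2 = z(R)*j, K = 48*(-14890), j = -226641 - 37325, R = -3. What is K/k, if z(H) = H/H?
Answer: 22335/8249 ≈ 2.7076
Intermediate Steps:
z(H) = 1
j = -263966
K = -714720
k = -263968 (k = -2 + 1*(-263966) = -2 - 263966 = -263968)
K/k = -714720/(-263968) = -714720*(-1/263968) = 22335/8249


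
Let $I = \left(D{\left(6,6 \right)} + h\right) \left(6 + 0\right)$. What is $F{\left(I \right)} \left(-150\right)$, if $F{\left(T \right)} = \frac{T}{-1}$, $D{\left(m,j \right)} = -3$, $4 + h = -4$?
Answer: $-9900$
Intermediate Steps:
$h = -8$ ($h = -4 - 4 = -8$)
$I = -66$ ($I = \left(-3 - 8\right) \left(6 + 0\right) = \left(-11\right) 6 = -66$)
$F{\left(T \right)} = - T$ ($F{\left(T \right)} = T \left(-1\right) = - T$)
$F{\left(I \right)} \left(-150\right) = \left(-1\right) \left(-66\right) \left(-150\right) = 66 \left(-150\right) = -9900$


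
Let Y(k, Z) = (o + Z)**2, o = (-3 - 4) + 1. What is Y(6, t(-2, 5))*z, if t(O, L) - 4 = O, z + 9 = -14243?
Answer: -228032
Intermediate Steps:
z = -14252 (z = -9 - 14243 = -14252)
o = -6 (o = -7 + 1 = -6)
t(O, L) = 4 + O
Y(k, Z) = (-6 + Z)**2
Y(6, t(-2, 5))*z = (-6 + (4 - 2))**2*(-14252) = (-6 + 2)**2*(-14252) = (-4)**2*(-14252) = 16*(-14252) = -228032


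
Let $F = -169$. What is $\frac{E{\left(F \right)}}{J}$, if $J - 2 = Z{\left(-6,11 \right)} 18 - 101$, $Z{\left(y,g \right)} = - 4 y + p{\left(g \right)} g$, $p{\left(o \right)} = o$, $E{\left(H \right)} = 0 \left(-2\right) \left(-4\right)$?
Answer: $0$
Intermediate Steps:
$E{\left(H \right)} = 0$ ($E{\left(H \right)} = 0 \left(-4\right) = 0$)
$Z{\left(y,g \right)} = g^{2} - 4 y$ ($Z{\left(y,g \right)} = - 4 y + g g = - 4 y + g^{2} = g^{2} - 4 y$)
$J = 2511$ ($J = 2 - \left(101 - \left(11^{2} - -24\right) 18\right) = 2 - \left(101 - \left(121 + 24\right) 18\right) = 2 + \left(145 \cdot 18 - 101\right) = 2 + \left(2610 - 101\right) = 2 + 2509 = 2511$)
$\frac{E{\left(F \right)}}{J} = \frac{0}{2511} = 0 \cdot \frac{1}{2511} = 0$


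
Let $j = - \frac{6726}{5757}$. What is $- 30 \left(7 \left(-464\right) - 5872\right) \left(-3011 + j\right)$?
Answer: $- \frac{83237054400}{101} \approx -8.2413 \cdot 10^{8}$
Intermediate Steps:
$j = - \frac{118}{101}$ ($j = \left(-6726\right) \frac{1}{5757} = - \frac{118}{101} \approx -1.1683$)
$- 30 \left(7 \left(-464\right) - 5872\right) \left(-3011 + j\right) = - 30 \left(7 \left(-464\right) - 5872\right) \left(-3011 - \frac{118}{101}\right) = - 30 \left(-3248 - 5872\right) \left(- \frac{304229}{101}\right) = - 30 \left(\left(-9120\right) \left(- \frac{304229}{101}\right)\right) = \left(-30\right) \frac{2774568480}{101} = - \frac{83237054400}{101}$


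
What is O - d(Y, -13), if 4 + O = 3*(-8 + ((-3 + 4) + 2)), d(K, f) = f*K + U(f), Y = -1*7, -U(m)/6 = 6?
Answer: -74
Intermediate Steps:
U(m) = -36 (U(m) = -6*6 = -36)
Y = -7
d(K, f) = -36 + K*f (d(K, f) = f*K - 36 = K*f - 36 = -36 + K*f)
O = -19 (O = -4 + 3*(-8 + ((-3 + 4) + 2)) = -4 + 3*(-8 + (1 + 2)) = -4 + 3*(-8 + 3) = -4 + 3*(-5) = -4 - 15 = -19)
O - d(Y, -13) = -19 - (-36 - 7*(-13)) = -19 - (-36 + 91) = -19 - 1*55 = -19 - 55 = -74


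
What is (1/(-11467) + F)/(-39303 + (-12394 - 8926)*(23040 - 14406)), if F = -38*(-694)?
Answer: -302407723/2111260270461 ≈ -0.00014324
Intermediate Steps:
F = 26372
(1/(-11467) + F)/(-39303 + (-12394 - 8926)*(23040 - 14406)) = (1/(-11467) + 26372)/(-39303 + (-12394 - 8926)*(23040 - 14406)) = (-1/11467 + 26372)/(-39303 - 21320*8634) = 302407723/(11467*(-39303 - 184076880)) = (302407723/11467)/(-184116183) = (302407723/11467)*(-1/184116183) = -302407723/2111260270461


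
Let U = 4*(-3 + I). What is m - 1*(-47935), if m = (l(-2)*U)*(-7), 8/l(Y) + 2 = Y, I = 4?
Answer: 47991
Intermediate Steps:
U = 4 (U = 4*(-3 + 4) = 4*1 = 4)
l(Y) = 8/(-2 + Y)
m = 56 (m = ((8/(-2 - 2))*4)*(-7) = ((8/(-4))*4)*(-7) = ((8*(-¼))*4)*(-7) = -2*4*(-7) = -8*(-7) = 56)
m - 1*(-47935) = 56 - 1*(-47935) = 56 + 47935 = 47991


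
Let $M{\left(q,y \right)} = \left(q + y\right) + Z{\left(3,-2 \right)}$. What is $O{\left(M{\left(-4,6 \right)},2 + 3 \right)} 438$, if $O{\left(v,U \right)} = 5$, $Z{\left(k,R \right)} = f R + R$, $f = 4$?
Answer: $2190$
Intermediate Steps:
$Z{\left(k,R \right)} = 5 R$ ($Z{\left(k,R \right)} = 4 R + R = 5 R$)
$M{\left(q,y \right)} = -10 + q + y$ ($M{\left(q,y \right)} = \left(q + y\right) + 5 \left(-2\right) = \left(q + y\right) - 10 = -10 + q + y$)
$O{\left(M{\left(-4,6 \right)},2 + 3 \right)} 438 = 5 \cdot 438 = 2190$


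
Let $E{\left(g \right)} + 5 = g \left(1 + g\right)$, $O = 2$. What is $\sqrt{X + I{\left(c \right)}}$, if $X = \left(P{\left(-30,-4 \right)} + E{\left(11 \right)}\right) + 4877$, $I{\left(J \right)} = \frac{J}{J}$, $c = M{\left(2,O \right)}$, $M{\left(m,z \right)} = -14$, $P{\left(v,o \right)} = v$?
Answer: $5 \sqrt{199} \approx 70.534$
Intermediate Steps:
$c = -14$
$E{\left(g \right)} = -5 + g \left(1 + g\right)$
$I{\left(J \right)} = 1$
$X = 4974$ ($X = \left(-30 + \left(-5 + 11 + 11^{2}\right)\right) + 4877 = \left(-30 + \left(-5 + 11 + 121\right)\right) + 4877 = \left(-30 + 127\right) + 4877 = 97 + 4877 = 4974$)
$\sqrt{X + I{\left(c \right)}} = \sqrt{4974 + 1} = \sqrt{4975} = 5 \sqrt{199}$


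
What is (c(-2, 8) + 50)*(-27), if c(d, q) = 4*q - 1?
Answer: -2187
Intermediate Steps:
c(d, q) = -1 + 4*q
(c(-2, 8) + 50)*(-27) = ((-1 + 4*8) + 50)*(-27) = ((-1 + 32) + 50)*(-27) = (31 + 50)*(-27) = 81*(-27) = -2187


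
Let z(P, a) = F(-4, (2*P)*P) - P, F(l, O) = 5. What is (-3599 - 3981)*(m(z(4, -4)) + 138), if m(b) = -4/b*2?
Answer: -985400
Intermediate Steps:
z(P, a) = 5 - P
m(b) = -8/b
(-3599 - 3981)*(m(z(4, -4)) + 138) = (-3599 - 3981)*(-8/(5 - 1*4) + 138) = -7580*(-8/(5 - 4) + 138) = -7580*(-8/1 + 138) = -7580*(-8*1 + 138) = -7580*(-8 + 138) = -7580*130 = -985400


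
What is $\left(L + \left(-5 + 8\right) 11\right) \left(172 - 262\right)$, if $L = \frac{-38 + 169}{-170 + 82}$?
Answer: $- \frac{124785}{44} \approx -2836.0$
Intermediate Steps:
$L = - \frac{131}{88}$ ($L = \frac{131}{-88} = 131 \left(- \frac{1}{88}\right) = - \frac{131}{88} \approx -1.4886$)
$\left(L + \left(-5 + 8\right) 11\right) \left(172 - 262\right) = \left(- \frac{131}{88} + \left(-5 + 8\right) 11\right) \left(172 - 262\right) = \left(- \frac{131}{88} + 3 \cdot 11\right) \left(-90\right) = \left(- \frac{131}{88} + 33\right) \left(-90\right) = \frac{2773}{88} \left(-90\right) = - \frac{124785}{44}$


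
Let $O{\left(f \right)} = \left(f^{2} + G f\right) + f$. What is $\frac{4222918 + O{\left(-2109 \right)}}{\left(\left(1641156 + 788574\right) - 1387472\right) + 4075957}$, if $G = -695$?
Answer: $\frac{2026889}{1023643} \approx 1.9801$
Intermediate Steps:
$O{\left(f \right)} = f^{2} - 694 f$ ($O{\left(f \right)} = \left(f^{2} - 695 f\right) + f = f^{2} - 694 f$)
$\frac{4222918 + O{\left(-2109 \right)}}{\left(\left(1641156 + 788574\right) - 1387472\right) + 4075957} = \frac{4222918 - 2109 \left(-694 - 2109\right)}{\left(\left(1641156 + 788574\right) - 1387472\right) + 4075957} = \frac{4222918 - -5911527}{\left(2429730 - 1387472\right) + 4075957} = \frac{4222918 + 5911527}{1042258 + 4075957} = \frac{10134445}{5118215} = 10134445 \cdot \frac{1}{5118215} = \frac{2026889}{1023643}$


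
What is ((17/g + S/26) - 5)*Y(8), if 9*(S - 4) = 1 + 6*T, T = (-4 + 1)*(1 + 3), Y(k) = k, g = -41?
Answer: -213532/4797 ≈ -44.514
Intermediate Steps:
T = -12 (T = -3*4 = -12)
S = -35/9 (S = 4 + (1 + 6*(-12))/9 = 4 + (1 - 72)/9 = 4 + (⅑)*(-71) = 4 - 71/9 = -35/9 ≈ -3.8889)
((17/g + S/26) - 5)*Y(8) = ((17/(-41) - 35/9/26) - 5)*8 = ((17*(-1/41) - 35/9*1/26) - 5)*8 = ((-17/41 - 35/234) - 5)*8 = (-5413/9594 - 5)*8 = -53383/9594*8 = -213532/4797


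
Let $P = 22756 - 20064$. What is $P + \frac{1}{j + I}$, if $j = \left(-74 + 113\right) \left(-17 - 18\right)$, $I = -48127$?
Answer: $\frac{133232463}{49492} \approx 2692.0$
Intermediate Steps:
$j = -1365$ ($j = 39 \left(-17 - 18\right) = 39 \left(-35\right) = -1365$)
$P = 2692$
$P + \frac{1}{j + I} = 2692 + \frac{1}{-1365 - 48127} = 2692 + \frac{1}{-49492} = 2692 - \frac{1}{49492} = \frac{133232463}{49492}$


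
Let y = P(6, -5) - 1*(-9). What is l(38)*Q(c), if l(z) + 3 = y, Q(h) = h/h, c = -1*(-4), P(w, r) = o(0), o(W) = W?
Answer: 6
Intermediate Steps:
P(w, r) = 0
y = 9 (y = 0 - 1*(-9) = 0 + 9 = 9)
c = 4
Q(h) = 1
l(z) = 6 (l(z) = -3 + 9 = 6)
l(38)*Q(c) = 6*1 = 6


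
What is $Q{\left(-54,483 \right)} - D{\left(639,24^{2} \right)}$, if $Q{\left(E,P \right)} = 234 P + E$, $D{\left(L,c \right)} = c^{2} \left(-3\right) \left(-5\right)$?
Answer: $-4863672$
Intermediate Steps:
$D{\left(L,c \right)} = 15 c^{2}$ ($D{\left(L,c \right)} = - 3 c^{2} \left(-5\right) = 15 c^{2}$)
$Q{\left(E,P \right)} = E + 234 P$
$Q{\left(-54,483 \right)} - D{\left(639,24^{2} \right)} = \left(-54 + 234 \cdot 483\right) - 15 \left(24^{2}\right)^{2} = \left(-54 + 113022\right) - 15 \cdot 576^{2} = 112968 - 15 \cdot 331776 = 112968 - 4976640 = -4863672$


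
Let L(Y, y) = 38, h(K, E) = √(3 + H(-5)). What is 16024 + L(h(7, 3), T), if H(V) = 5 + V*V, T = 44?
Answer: 16062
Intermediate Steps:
H(V) = 5 + V²
h(K, E) = √33 (h(K, E) = √(3 + (5 + (-5)²)) = √(3 + (5 + 25)) = √(3 + 30) = √33)
16024 + L(h(7, 3), T) = 16024 + 38 = 16062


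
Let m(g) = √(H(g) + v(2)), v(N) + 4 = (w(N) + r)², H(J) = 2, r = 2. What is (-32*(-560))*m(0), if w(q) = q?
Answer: 17920*√14 ≈ 67051.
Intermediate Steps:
v(N) = -4 + (2 + N)² (v(N) = -4 + (N + 2)² = -4 + (2 + N)²)
m(g) = √14 (m(g) = √(2 + 2*(4 + 2)) = √(2 + 2*6) = √(2 + 12) = √14)
(-32*(-560))*m(0) = (-32*(-560))*√14 = 17920*√14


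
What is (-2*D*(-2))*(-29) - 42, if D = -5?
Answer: 538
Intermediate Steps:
(-2*D*(-2))*(-29) - 42 = (-2*(-5)*(-2))*(-29) - 42 = (10*(-2))*(-29) - 42 = -20*(-29) - 42 = 580 - 42 = 538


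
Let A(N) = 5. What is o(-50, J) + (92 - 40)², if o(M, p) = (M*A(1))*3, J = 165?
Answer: 1954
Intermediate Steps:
o(M, p) = 15*M (o(M, p) = (M*5)*3 = (5*M)*3 = 15*M)
o(-50, J) + (92 - 40)² = 15*(-50) + (92 - 40)² = -750 + 52² = -750 + 2704 = 1954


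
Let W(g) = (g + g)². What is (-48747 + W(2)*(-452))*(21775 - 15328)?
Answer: -360896613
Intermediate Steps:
W(g) = 4*g² (W(g) = (2*g)² = 4*g²)
(-48747 + W(2)*(-452))*(21775 - 15328) = (-48747 + (4*2²)*(-452))*(21775 - 15328) = (-48747 + (4*4)*(-452))*6447 = (-48747 + 16*(-452))*6447 = (-48747 - 7232)*6447 = -55979*6447 = -360896613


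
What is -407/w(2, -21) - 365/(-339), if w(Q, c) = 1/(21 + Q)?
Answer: -3173014/339 ≈ -9359.9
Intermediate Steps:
-407/w(2, -21) - 365/(-339) = -407/(1/(21 + 2)) - 365/(-339) = -407/(1/23) - 365*(-1/339) = -407/1/23 + 365/339 = -407*23 + 365/339 = -9361 + 365/339 = -3173014/339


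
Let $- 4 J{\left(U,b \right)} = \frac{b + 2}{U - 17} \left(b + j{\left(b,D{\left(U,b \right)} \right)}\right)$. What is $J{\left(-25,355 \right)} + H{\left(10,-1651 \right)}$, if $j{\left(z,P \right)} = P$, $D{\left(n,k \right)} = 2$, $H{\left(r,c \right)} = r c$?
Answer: $- \frac{126011}{8} \approx -15751.0$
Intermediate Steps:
$H{\left(r,c \right)} = c r$
$J{\left(U,b \right)} = - \frac{\left(2 + b\right)^{2}}{4 \left(-17 + U\right)}$ ($J{\left(U,b \right)} = - \frac{\frac{b + 2}{U - 17} \left(b + 2\right)}{4} = - \frac{\frac{2 + b}{-17 + U} \left(2 + b\right)}{4} = - \frac{\frac{1}{-17 + U} \left(2 + b\right)^{2}}{4} = - \frac{\left(2 + b\right)^{2}}{4 \left(-17 + U\right)}$)
$J{\left(-25,355 \right)} + H{\left(10,-1651 \right)} = \frac{-1 - 355 - \frac{355^{2}}{4}}{-17 - 25} - 16510 = \frac{-1 - 355 - \frac{126025}{4}}{-42} - 16510 = - \frac{-1 - 355 - \frac{126025}{4}}{42} - 16510 = \left(- \frac{1}{42}\right) \left(- \frac{127449}{4}\right) - 16510 = \frac{6069}{8} - 16510 = - \frac{126011}{8}$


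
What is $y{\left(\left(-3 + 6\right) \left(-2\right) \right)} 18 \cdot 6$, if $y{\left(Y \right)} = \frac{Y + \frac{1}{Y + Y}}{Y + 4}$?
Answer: $\frac{657}{2} \approx 328.5$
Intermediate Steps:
$y{\left(Y \right)} = \frac{Y + \frac{1}{2 Y}}{4 + Y}$
$y{\left(\left(-3 + 6\right) \left(-2\right) \right)} 18 \cdot 6 = \frac{\frac{1}{2} + \left(\left(-3 + 6\right) \left(-2\right)\right)^{2}}{\left(-3 + 6\right) \left(-2\right) \left(4 + \left(-3 + 6\right) \left(-2\right)\right)} 18 \cdot 6 = \frac{\frac{1}{2} + \left(3 \left(-2\right)\right)^{2}}{3 \left(-2\right) \left(4 + 3 \left(-2\right)\right)} 18 \cdot 6 = \frac{\frac{1}{2} + \left(-6\right)^{2}}{\left(-6\right) \left(4 - 6\right)} 18 \cdot 6 = - \frac{\frac{1}{2} + 36}{6 \left(-2\right)} 18 \cdot 6 = \left(- \frac{1}{6}\right) \left(- \frac{1}{2}\right) \frac{73}{2} \cdot 18 \cdot 6 = \frac{73}{24} \cdot 18 \cdot 6 = \frac{219}{4} \cdot 6 = \frac{657}{2}$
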